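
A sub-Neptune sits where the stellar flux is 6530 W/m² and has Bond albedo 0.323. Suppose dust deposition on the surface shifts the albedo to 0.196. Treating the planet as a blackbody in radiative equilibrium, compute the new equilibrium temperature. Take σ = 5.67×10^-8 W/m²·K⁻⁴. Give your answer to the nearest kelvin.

New equilibrium: T₂ = [(1−0.196)·6530/(4σ)]^(1/4) = 390.1 K.

390 kelvin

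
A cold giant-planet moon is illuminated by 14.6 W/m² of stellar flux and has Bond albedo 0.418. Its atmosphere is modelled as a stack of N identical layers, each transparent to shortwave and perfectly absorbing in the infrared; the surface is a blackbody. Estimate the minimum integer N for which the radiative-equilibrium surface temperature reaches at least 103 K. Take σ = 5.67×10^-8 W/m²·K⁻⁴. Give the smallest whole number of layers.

3

The effective emission temperature is T_e = [S(1−α)/(4σ)]^¼ = 78.24 K.
T_s = (N+1)^(1/4)·T_e ≥ 103 K requires N+1 ≥ (T_s/T_e)⁴ = (103/78.24)⁴ = 3.004.
The minimum whole number is N = 3.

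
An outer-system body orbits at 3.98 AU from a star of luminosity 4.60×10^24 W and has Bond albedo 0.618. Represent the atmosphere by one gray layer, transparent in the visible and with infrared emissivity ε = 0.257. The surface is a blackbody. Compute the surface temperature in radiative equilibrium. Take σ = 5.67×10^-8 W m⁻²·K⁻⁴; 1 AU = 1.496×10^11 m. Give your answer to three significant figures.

37.6 K

Orbital distance: d = 3.98 AU = 5.954×10^11 m.
Spreading L over a sphere of radius d: S = 4.60×10^24/(4π·5.95×10^11²) = 1.033 W m⁻².
The planet radiates to space at T_e = [S(1−α)/(4σ)]^(1/4) = 36.31 K.
Surface balance with a leaky layer gives σT_s⁴ = σT_e⁴·2/(2−ε), so T_s = T_e·[2/(2−0.257)]^(1/4) = 37.59 K.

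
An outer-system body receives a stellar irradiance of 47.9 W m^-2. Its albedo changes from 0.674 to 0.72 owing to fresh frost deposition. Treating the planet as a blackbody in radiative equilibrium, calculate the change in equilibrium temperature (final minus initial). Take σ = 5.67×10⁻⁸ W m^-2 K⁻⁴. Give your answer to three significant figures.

-3.40 kelvin

Before: T₁ = [47.90·0.326/(4σ)]^(1/4) = 91.09 K.
After:  T₂ = [47.90·0.28/(4σ)]^(1/4) = 87.69 K.
ΔT = T₂ − T₁ = -3.399 K.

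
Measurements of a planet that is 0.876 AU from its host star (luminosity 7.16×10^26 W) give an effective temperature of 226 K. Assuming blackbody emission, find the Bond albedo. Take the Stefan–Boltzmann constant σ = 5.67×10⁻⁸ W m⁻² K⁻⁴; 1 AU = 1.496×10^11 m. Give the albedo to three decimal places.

0.822

Orbital distance: d = 0.876 AU = 1.310×10^11 m.
S = L/(4πd²) = 3318 W m⁻².
Rearranging the radiative balance, α = 1 − 4σT⁴/S.
4σT⁴ = 4·5.67×10⁻⁸·(226)⁴ = 591.7 W m⁻².
1−α = 591.7/3318 = 0.1783, so α = 0.8217.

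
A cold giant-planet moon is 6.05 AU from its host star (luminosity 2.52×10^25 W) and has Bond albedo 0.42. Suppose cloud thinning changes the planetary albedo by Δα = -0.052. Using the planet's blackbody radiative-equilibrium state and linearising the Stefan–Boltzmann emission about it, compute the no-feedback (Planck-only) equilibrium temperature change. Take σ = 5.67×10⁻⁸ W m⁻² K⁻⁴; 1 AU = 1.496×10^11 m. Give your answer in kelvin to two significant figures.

d = 6.05 × 1.496×10^11 m = 9.051×10^11 m.
Flux at the orbit: S = L/(4πd²) = 2.52×10^25/(4π·(9.05×10^11)²) = 2.448 W m⁻².
Reference equilibrium: T_e = [S(1−α)/(4σ)]^(1/4) = 50.02 K.
The change in absorbed flux is Δ[S(1−α)/4] = −SΔα/4 = 0.03182 W m⁻².
The Planck feedback parameter is 4σT_e³ = 0.02839 W m⁻²/K.
Hence the no-feedback warming is ΔF/(4σT_e³) = 1.12 K.

1.1 K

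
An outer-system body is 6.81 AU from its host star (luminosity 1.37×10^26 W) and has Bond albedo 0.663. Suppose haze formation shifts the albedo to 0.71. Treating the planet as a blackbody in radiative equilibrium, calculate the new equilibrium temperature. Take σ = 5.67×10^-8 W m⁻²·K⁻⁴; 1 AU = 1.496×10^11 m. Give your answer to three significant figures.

60.5 K

d = 6.81 × 1.496×10^11 m = 1.019×10^12 m.
S = L/(4πd²) = 10.50 W m⁻².
With the new albedo, S(1−α₂)/4 = 0.7615 W m⁻², so T₂ = 60.54 K.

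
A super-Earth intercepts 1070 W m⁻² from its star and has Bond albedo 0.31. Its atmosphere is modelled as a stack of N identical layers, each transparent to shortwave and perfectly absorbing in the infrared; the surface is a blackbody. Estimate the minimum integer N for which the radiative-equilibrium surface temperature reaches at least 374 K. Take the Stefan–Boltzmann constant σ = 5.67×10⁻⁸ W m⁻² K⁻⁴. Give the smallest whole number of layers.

Top-of-atmosphere balance: σT_e⁴ = S(1−α)/4 = 184.6 W m⁻² → T_e = 238.9 K.
Since T_s⁴ = (N+1)T_e⁴, we need N ≥ (T_s/T_e)⁴ − 1 = 5.010.
Rounding up, N = 6.

6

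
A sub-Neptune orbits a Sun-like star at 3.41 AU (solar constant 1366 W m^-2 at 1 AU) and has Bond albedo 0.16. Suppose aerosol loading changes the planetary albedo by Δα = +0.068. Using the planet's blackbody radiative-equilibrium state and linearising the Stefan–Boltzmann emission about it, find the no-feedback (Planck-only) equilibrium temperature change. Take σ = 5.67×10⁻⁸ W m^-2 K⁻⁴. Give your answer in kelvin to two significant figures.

-2.9 K

By the inverse-square law, S = 1366/3.41² = 117.5 W m^-2.
Reference equilibrium: T_e = [S(1−α)/(4σ)]^(1/4) = 144.4 K.
The change in absorbed flux is Δ[S(1−α)/4] = −SΔα/4 = -1.997 W m^-2.
The Planck feedback parameter is 4σT_e³ = 0.6832 W m^-2/K.
So ΔT₀ = -1.997/0.6832 = -2.92 K.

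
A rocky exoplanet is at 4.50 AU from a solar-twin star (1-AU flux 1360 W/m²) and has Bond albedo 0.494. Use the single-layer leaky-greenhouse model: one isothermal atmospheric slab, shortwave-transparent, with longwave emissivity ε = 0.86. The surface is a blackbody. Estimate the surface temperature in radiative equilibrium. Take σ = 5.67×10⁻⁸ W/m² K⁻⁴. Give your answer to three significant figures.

Flux at the orbit: S = 1360/(4.50)² = 67.16 W/m².
Effective emission temperature (TOA balance): σT_e⁴ = S(1−α)/4 = 8.496 W/m² → T_e = 110.6 K.
The surface balance (absorbed SW + ε·downward IR = σT_s⁴) with T_a⁴ = T_s⁴/2 reduces to T_s = T_e·[2/(2−ε)]^¼ = 127.3 K.

127 K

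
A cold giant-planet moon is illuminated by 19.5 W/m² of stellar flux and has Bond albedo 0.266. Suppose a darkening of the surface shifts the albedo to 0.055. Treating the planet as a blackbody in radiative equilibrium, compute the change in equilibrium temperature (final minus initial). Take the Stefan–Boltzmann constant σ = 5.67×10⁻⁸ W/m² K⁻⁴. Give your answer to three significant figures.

5.81 K

With α = 0.266, T₁ = 89.13 K.
Final:   T₂ = [S(1−0.055)/(4σ)]^(1/4) = 94.94 K.
ΔT = T₂ − T₁ = 5.812 K.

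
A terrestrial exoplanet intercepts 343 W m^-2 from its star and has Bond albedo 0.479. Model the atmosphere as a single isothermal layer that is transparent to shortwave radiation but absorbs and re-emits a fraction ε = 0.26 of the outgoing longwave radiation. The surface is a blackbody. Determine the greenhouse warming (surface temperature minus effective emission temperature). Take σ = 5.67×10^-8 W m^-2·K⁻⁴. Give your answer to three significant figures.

The planet radiates to space at T_e = [S(1−α)/(4σ)]^(1/4) = 167.5 K.
For a single slab of emissivity ε, T_s⁴ = 2T_e⁴/(2−ε); thus T_s = 167.5·(1.149)^(1/4) = 173.5 K.
T_s − T_e = 173.5 − 167.5 = 5.936 K.

5.94 K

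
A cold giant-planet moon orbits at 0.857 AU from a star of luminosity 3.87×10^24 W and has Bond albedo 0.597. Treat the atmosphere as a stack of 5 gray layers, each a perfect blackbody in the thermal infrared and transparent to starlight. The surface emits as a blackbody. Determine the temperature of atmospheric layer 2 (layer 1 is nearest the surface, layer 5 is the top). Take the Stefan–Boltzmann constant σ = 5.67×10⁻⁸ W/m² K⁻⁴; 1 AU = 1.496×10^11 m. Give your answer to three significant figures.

d = 0.857 × 1.496×10^11 m = 1.282×10^11 m.
Spreading L over a sphere of radius d: S = 3.87×10^24/(4π·1.28×10^11²) = 18.74 W/m².
Top-of-atmosphere balance: σT_e⁴ = S(1−α)/4 = 1.888 W/m² → T_e = 75.96 K.
In the N-layer model, layer k (counted from the surface) has T_k = (N+1−k)^(1/4)·T_e.
T_2 = (4)^(1/4)·75.96 = 107.4 K.

107 kelvin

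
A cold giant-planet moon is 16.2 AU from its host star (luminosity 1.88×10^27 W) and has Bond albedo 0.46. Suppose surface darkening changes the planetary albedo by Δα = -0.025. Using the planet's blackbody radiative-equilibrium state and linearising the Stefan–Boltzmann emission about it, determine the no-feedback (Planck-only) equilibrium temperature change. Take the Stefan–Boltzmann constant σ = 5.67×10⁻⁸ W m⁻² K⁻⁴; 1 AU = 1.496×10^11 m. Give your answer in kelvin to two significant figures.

1.0 K

Orbital distance: d = 16.2 AU = 2.424×10^12 m.
S = L/(4πd²) = 25.47 W m⁻².
Unperturbed T_e = [25.47·(1−0.46)/(4σ)]^¼ = 88.25 K.
TOA radiative forcing: ΔF = −S·Δα/4 = −25.47·(-0.025)/4 = 0.1592 W m⁻².
Linearising σT⁴ gives d(σT⁴)/dT = 4σT_e³ = 0.1559 W m⁻² per K.
Hence the no-feedback warming is ΔF/(4σT_e³) = 1.02 K.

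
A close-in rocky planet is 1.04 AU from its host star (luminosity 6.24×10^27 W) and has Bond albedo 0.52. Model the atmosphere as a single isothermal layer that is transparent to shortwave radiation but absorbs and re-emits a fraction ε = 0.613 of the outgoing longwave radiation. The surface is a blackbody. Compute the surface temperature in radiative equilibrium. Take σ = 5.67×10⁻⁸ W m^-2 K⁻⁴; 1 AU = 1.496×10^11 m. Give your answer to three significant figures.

500 kelvin

d = 1.04 × 1.496×10^11 m = 1.556×10^11 m.
Spreading L over a sphere of radius d: S = 6.24×10^27/(4π·1.56×10^11²) = 20510 W m^-2.
At the top of the atmosphere, σT_e⁴ = S(1−α)/4 = 2462 W m^-2, giving T_e = 456.5 K.
The surface balance (absorbed SW + ε·downward IR = σT_s⁴) with T_a⁴ = T_s⁴/2 reduces to T_s = T_e·[2/(2−ε)]^¼ = 500.2 K.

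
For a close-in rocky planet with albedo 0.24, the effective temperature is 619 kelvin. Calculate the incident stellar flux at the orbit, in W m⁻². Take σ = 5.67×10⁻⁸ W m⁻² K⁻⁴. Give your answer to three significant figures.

From S(1−α)/4 = σT⁴: S = 4σT⁴/(1−α).
The emitted flux is σT⁴ = 8324 W m⁻².
S = 4·8324/0.76 = 43810 W m⁻².

43800 W m⁻²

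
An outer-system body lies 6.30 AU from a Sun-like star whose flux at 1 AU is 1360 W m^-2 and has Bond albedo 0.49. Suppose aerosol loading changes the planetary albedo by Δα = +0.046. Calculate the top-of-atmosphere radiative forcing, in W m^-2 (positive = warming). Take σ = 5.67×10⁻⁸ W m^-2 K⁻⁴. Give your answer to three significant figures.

Flux at the orbit: S = 1360/(6.30)² = 34.27 W m^-2.
TOA radiative forcing: ΔF = −S·Δα/4 = −34.27·(+0.046)/4 = -0.3941 W m^-2.

-0.394 W m^-2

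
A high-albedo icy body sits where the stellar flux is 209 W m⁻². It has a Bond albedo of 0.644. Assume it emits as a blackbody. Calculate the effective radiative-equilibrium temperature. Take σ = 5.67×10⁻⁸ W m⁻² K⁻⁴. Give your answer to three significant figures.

Absorbed flux (global mean): S(1−α)/4 = 209.0·0.356/4 = 18.60 W m⁻².
In equilibrium σT⁴ equals this, so T = 134.6 K.

135 K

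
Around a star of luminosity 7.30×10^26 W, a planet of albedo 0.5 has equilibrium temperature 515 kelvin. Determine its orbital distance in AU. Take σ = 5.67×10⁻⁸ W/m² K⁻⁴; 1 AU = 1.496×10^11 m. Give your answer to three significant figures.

0.285 AU

The flux needed for this T is 4σT⁴/(1−0.5) = 31910 W/m².
From L = 4πd²S, d = √(7.30×10^26/(4π·31910)) = 4.267×10^10 m = 0.2852 AU.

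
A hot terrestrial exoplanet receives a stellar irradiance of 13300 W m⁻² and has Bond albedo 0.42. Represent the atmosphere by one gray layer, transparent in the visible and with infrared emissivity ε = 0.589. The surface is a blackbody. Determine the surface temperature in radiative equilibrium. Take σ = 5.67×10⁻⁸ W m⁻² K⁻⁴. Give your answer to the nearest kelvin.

469 K

At the top of the atmosphere, σT_e⁴ = S(1−α)/4 = 1929 W m⁻², giving T_e = 429.4 K.
For a single slab of emissivity ε, T_s⁴ = 2T_e⁴/(2−ε); thus T_s = 429.4·(1.417)^(1/4) = 468.6 K.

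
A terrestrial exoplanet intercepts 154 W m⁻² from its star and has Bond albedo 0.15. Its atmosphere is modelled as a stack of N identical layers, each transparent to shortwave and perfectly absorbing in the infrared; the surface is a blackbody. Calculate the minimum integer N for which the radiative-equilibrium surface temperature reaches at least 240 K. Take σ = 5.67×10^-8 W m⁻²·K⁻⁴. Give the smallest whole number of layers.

OLR = S(1−α)/4 = 32.73 W m⁻²; the top layer radiates at T_e = 155.0 K.
Since T_s⁴ = (N+1)T_e⁴, we need N ≥ (T_s/T_e)⁴ − 1 = 4.748.
Rounding up, N = 5.

5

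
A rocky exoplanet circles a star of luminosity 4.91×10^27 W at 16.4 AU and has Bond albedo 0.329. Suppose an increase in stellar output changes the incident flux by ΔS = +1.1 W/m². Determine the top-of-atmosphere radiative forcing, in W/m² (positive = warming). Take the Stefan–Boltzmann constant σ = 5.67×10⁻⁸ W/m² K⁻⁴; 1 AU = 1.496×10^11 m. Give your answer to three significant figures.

d = 16.4 × 1.496×10^11 m = 2.453×10^12 m.
Flux at the orbit: S = L/(4πd²) = 4.91×10^27/(4π·(2.45×10^12)²) = 64.91 W/m².
Only a fraction (1−α) is absorbed and it's spread over 4πR², so ΔF = (1−α)ΔS/4 = 0.1845 W/m².

0.185 W/m²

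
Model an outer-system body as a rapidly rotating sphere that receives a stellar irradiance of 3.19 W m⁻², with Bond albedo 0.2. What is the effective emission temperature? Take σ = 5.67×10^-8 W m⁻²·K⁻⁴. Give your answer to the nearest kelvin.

58 kelvin

Averaging over the sphere, the absorbed flux is S(1−α)/4 = 0.6380 W m⁻².
Balancing against σT⁴: T = (0.6380/5.67×10⁻⁸)^(1/4) = 57.92 K.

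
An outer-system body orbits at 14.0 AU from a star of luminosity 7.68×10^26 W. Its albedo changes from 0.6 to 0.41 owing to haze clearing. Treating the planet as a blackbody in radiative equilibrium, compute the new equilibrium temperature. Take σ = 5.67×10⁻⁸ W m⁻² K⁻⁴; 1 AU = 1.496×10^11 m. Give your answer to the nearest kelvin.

Orbital distance: d = 14.0 AU = 2.094×10^12 m.
S = L/(4πd²) = 13.93 W m⁻².
With the new albedo, S(1−α₂)/4 = 2.055 W m⁻², so T₂ = 77.59 K.

78 kelvin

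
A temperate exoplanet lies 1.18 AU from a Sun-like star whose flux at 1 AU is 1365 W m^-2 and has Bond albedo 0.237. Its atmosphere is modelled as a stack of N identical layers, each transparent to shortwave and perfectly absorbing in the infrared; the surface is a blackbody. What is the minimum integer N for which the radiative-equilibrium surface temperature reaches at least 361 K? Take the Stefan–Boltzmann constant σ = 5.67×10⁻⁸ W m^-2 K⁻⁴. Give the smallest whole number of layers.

By the inverse-square law, S = 1365/1.18² = 980.3 W m^-2.
The effective emission temperature is T_e = [S(1−α)/(4σ)]^¼ = 239.6 K.
Since T_s⁴ = (N+1)T_e⁴, we need N ≥ (T_s/T_e)⁴ − 1 = 4.150.
So N ≥ 4.150; the smallest integer is N = 5.

5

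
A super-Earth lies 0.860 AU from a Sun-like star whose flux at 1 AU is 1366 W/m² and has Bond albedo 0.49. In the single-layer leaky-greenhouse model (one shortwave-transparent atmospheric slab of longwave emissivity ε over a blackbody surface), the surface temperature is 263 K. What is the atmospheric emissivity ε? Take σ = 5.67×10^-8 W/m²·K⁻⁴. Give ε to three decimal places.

By the inverse-square law, S = 1366/0.860² = 1847 W/m².
Effective temperature: T_e = [S(1−α)/(4σ)]^(1/4) = 253.9 K.
Since (2−ε)/2 = (T_e/T_s)⁴ = 0.8681, ε = 0.2638.

0.264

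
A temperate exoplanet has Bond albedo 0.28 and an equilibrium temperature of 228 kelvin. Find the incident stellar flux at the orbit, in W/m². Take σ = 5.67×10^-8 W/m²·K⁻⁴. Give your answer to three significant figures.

Invert the energy balance for S: S = 4σT⁴/(1−α).
σT⁴ = 5.67×10⁻⁸·(228)⁴ = 153.2 W/m².
So S = 4×153.2/(1−0.28) = 851.2 W/m².

851 W/m²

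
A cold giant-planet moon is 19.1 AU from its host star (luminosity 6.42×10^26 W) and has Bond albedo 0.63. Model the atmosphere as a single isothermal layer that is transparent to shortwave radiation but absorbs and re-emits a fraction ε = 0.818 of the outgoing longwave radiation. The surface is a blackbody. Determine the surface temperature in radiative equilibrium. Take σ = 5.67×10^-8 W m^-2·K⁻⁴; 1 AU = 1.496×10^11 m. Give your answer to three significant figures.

64.5 kelvin

Orbital distance: d = 19.1 AU = 2.857×10^12 m.
S = L/(4πd²) = 6.257 W m^-2.
Effective emission temperature (TOA balance): σT_e⁴ = S(1−α)/4 = 0.5788 W m^-2 → T_e = 56.52 K.
For a single slab of emissivity ε, T_s⁴ = 2T_e⁴/(2−ε); thus T_s = 56.52·(1.692)^(1/4) = 64.47 K.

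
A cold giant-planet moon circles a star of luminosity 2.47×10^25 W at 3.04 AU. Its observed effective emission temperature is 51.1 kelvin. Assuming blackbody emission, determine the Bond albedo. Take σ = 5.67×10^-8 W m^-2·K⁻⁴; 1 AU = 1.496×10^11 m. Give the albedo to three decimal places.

d = 3.04 × 1.496×10^11 m = 4.548×10^11 m.
S = L/(4πd²) = 9.503 W m^-2.
From σT⁴ = S(1−α)/4 we invert for α: 1−α = 4σT⁴/S.
4σT⁴ = 4·5.67×10⁻⁸·(51.1)⁴ = 1.546 W m^-2.
Hence α = 1 − 1.546/9.503 = 0.8373.

0.837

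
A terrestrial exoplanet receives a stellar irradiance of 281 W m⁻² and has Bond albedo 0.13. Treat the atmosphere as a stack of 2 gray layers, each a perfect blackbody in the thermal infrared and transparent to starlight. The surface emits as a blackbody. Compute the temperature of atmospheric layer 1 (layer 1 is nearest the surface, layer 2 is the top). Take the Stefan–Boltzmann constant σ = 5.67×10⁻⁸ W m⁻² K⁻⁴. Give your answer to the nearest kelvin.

Top-of-atmosphere balance: σT_e⁴ = S(1−α)/4 = 61.12 W m⁻² → T_e = 181.2 K.
The net upward flux σT_e⁴ is constant between every pair of levels, so T_k⁴ = (N+1−k)T_e⁴.
T_1 = (2)^(1/4)·181.2 = 215.5 K.

215 K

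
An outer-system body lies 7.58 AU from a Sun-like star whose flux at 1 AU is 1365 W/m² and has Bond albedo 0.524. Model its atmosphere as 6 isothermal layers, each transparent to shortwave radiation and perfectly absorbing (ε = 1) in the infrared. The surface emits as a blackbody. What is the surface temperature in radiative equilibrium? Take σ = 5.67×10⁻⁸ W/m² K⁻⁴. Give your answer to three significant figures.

137 K

Irradiance scales as 1/d², so S = 1365 W/m² × (1/7.58)² = 23.76 W/m².
The effective emission temperature is T_e = [S(1−α)/(4σ)]^¼ = 84.03 K.
With N = 6 opaque layers, T_s = (N+1)^(1/4)·T_e = 7^(1/4)·84.03 = 136.7 K.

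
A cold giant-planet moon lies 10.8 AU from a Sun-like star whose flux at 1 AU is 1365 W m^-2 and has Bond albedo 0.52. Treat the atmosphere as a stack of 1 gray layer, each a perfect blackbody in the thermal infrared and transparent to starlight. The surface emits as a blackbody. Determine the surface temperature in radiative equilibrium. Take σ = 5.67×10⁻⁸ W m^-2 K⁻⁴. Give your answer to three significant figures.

83.9 K

Irradiance scales as 1/d², so S = 1365 W m^-2 × (1/10.8)² = 11.70 W m^-2.
OLR = S(1−α)/4 = 1.404 W m^-2; the top layer radiates at T_e = 70.55 K.
With N = 1 opaque layers, T_s = (N+1)^(1/4)·T_e = 2^(1/4)·70.55 = 83.89 K.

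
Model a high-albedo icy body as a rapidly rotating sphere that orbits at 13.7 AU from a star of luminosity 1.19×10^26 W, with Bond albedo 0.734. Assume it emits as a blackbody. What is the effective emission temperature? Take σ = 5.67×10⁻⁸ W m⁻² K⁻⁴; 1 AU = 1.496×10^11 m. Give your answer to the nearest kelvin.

d = 13.7 × 1.496×10^11 m = 2.050×10^12 m.
S = L/(4πd²) = 2.254 W m⁻².
Averaging over the sphere, the absorbed flux is S(1−α)/4 = 0.1499 W m⁻².
Balancing against σT⁴: T = (0.1499/5.67×10⁻⁸)^(1/4) = 40.32 K.

40 K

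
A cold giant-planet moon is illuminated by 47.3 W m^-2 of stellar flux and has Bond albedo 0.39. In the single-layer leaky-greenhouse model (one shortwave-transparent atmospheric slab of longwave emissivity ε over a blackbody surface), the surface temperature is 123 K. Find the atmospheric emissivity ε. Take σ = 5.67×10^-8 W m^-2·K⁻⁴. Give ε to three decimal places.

Effective temperature: T_e = [S(1−α)/(4σ)]^(1/4) = 106.2 K.
Inverting T_s⁴ = 2T_e⁴/(2−ε): (T_e/T_s)⁴ = 0.5558, so ε = 2(1 − 0.5558) = 0.8884.

0.888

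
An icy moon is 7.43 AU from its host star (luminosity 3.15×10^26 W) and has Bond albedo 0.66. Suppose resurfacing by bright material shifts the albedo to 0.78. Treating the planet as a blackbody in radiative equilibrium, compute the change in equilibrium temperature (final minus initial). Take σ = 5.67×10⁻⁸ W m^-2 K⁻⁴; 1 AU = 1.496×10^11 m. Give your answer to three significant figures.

-7.66 K

Orbital distance: d = 7.43 AU = 1.112×10^12 m.
Spreading L over a sphere of radius d: S = 3.15×10^26/(4π·1.11×10^12²) = 20.29 W m^-2.
Before: T₁ = [20.29·0.34/(4σ)]^(1/4) = 74.26 K.
With α = 0.78, T₂ = 66.61 K.
ΔT = T₂ − T₁ = -7.658 K.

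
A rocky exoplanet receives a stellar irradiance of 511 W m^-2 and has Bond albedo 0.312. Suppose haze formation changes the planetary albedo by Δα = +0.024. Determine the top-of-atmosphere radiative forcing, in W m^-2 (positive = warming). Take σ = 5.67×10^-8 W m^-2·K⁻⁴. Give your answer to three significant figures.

-3.07 W m^-2

The change in absorbed flux is Δ[S(1−α)/4] = −SΔα/4 = -3.066 W m^-2.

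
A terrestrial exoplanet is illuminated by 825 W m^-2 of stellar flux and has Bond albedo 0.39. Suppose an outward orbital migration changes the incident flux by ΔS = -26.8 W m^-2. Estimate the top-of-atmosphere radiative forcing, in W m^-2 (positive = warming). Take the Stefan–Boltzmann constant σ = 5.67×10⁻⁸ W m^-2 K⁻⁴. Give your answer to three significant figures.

-4.09 W m^-2

Only a fraction (1−α) is absorbed and it's spread over 4πR², so ΔF = (1−α)ΔS/4 = -4.087 W m^-2.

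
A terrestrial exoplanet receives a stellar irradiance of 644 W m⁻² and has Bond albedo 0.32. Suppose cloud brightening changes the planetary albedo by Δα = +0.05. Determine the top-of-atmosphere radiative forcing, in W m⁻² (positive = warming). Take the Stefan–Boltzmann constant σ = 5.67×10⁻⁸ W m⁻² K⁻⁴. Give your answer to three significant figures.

-8.05 W m⁻²

ΔF = −(S/4)Δα = −(644.0/4)×(+0.05) = -8.050 W m⁻².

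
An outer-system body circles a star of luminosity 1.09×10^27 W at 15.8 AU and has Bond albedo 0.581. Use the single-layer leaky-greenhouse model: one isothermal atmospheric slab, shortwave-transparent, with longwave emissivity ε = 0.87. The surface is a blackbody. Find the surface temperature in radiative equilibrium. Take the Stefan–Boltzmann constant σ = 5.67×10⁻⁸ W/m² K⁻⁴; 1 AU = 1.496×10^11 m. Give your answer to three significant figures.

Orbital distance: d = 15.8 AU = 2.364×10^12 m.
Spreading L over a sphere of radius d: S = 1.09×10^27/(4π·2.36×10^12²) = 15.53 W/m².
The planet radiates to space at T_e = [S(1−α)/(4σ)]^(1/4) = 73.18 K.
For a single slab of emissivity ε, T_s⁴ = 2T_e⁴/(2−ε); thus T_s = 73.18·(1.77)^(1/4) = 84.41 K.

84.4 kelvin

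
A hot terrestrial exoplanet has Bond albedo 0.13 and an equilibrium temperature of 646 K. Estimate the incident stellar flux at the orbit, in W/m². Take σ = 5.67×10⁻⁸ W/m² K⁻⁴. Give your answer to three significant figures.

Invert the energy balance for S: S = 4σT⁴/(1−α).
σT⁴ = 5.67×10⁻⁸·(646)⁴ = 9874 W/m².
S = 4·9874/0.87 = 45400 W/m².

45400 W/m²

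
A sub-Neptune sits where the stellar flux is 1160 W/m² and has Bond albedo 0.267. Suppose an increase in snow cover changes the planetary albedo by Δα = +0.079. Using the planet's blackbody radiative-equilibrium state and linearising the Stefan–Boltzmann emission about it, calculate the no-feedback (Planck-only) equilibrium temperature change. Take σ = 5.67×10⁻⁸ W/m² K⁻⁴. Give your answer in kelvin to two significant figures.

Reference equilibrium: T_e = [S(1−α)/(4σ)]^(1/4) = 247.4 K.
ΔF = −(S/4)Δα = −(1160/4)×(+0.079) = -22.91 W/m².
Linearising σT⁴ gives d(σT⁴)/dT = 4σT_e³ = 3.436 W/m² per K.
ΔT₀ = ΔF/λ_P = -22.91/3.436 = -6.67 K.

-6.7 K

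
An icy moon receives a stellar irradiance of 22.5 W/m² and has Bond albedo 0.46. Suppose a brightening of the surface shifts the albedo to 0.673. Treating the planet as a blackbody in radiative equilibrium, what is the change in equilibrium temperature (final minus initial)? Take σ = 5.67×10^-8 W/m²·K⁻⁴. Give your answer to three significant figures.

With α = 0.46, T₁ = 85.55 K.
With α = 0.673, T₂ = 75.47 K.
ΔT = T₂ − T₁ = -10.08 K.

-10.1 K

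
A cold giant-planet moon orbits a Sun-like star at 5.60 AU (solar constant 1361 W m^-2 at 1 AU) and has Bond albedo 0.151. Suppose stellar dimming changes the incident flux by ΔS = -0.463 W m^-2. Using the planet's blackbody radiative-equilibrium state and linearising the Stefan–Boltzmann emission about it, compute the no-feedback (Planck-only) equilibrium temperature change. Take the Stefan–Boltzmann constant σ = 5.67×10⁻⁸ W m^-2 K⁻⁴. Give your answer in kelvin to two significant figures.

-0.30 K

By the inverse-square law, S = 1361/5.60² = 43.40 W m^-2.
Reference equilibrium: T_e = [S(1−α)/(4σ)]^(1/4) = 112.9 K.
Only a fraction (1−α) is absorbed and it's spread over 4πR², so ΔF = (1−α)ΔS/4 = -0.09827 W m^-2.
The Planck feedback parameter is 4σT_e³ = 0.3264 W m^-2/K.
So ΔT₀ = -0.09827/0.3264 = -0.301 K.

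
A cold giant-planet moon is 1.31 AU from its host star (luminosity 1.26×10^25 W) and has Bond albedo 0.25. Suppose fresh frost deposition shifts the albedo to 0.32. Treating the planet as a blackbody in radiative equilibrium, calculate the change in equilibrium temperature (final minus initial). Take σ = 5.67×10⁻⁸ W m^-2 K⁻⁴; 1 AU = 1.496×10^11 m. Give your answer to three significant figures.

Orbital distance: d = 1.31 AU = 1.960×10^11 m.
S = L/(4πd²) = 26.11 W m^-2.
Initial: T₁ = [S(1−0.25)/(4σ)]^(1/4) = 96.39 K.
With α = 0.32, T₂ = 94.06 K.
Change: 94.06 − 96.39 = -2.332 K.

-2.33 kelvin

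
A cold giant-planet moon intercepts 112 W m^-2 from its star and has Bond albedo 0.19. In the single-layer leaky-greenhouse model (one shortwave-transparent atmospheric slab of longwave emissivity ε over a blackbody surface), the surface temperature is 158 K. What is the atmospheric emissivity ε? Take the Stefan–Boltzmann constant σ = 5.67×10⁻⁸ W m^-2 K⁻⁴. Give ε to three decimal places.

First, T_e = [112.0·(1−0.19)/(4σ)]^(1/4) = 141.4 K.
Inverting T_s⁴ = 2T_e⁴/(2−ε): (T_e/T_s)⁴ = 0.6418, so ε = 2(1 − 0.6418) = 0.7163.

0.716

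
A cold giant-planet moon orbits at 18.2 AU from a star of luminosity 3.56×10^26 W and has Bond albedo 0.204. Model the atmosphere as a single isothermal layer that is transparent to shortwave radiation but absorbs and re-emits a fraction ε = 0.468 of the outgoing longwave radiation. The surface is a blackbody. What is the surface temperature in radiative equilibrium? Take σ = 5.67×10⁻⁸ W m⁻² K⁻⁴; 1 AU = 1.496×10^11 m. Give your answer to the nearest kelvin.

65 K

Orbital distance: d = 18.2 AU = 2.723×10^12 m.
Spreading L over a sphere of radius d: S = 3.56×10^26/(4π·2.72×10^12²) = 3.822 W m⁻².
The planet radiates to space at T_e = [S(1−α)/(4σ)]^(1/4) = 60.52 K.
For a single slab of emissivity ε, T_s⁴ = 2T_e⁴/(2−ε); thus T_s = 60.52·(1.305)^(1/4) = 64.69 K.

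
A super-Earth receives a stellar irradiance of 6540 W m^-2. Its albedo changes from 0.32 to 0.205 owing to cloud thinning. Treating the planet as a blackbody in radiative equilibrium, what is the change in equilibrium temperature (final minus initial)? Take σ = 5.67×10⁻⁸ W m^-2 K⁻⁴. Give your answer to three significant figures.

Initial: T₁ = [S(1−0.32)/(4σ)]^(1/4) = 374.2 K.
With α = 0.205, T₂ = 389.1 K.
Change: 389.1 − 374.2 = 14.91 K.

14.9 kelvin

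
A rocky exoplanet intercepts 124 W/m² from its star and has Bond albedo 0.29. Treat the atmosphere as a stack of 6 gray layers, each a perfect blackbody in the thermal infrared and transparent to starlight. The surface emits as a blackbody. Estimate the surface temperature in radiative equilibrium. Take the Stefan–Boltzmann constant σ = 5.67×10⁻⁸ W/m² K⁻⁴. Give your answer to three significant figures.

228 kelvin

OLR = S(1−α)/4 = 22.01 W/m²; the top layer radiates at T_e = 140.4 K.
For an N-layer opaque stack, T_s⁴ = (N+1)T_e⁴, hence T_s = (7)^(1/4)×140.4 K = 228.3 K.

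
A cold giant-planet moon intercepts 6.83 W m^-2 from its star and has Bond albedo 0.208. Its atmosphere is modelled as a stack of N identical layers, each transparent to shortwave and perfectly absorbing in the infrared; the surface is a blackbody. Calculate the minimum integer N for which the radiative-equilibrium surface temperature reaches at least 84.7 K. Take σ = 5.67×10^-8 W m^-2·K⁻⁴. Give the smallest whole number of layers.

Top-of-atmosphere balance: σT_e⁴ = S(1−α)/4 = 1.352 W m^-2 → T_e = 69.88 K.
T_s = (N+1)^(1/4)·T_e ≥ 84.7 K requires N+1 ≥ (T_s/T_e)⁴ = (84.7/69.88)⁴ = 2.158.
The minimum whole number is N = 2.

2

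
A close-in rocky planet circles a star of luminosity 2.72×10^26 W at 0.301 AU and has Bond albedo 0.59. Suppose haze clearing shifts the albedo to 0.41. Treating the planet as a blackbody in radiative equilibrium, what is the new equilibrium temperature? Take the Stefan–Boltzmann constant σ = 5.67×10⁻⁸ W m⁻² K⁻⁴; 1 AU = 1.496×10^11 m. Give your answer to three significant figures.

d = 0.301 × 1.496×10^11 m = 4.503×10^10 m.
S = L/(4πd²) = 10670 W m⁻².
With the new albedo, S(1−α₂)/4 = 1575 W m⁻², so T₂ = 408.2 K.

408 K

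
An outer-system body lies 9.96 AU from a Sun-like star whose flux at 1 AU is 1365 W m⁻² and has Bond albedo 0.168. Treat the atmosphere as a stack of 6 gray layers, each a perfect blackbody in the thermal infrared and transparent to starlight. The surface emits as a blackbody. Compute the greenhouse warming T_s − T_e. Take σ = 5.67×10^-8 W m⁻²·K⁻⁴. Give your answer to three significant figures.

52.8 K

Irradiance scales as 1/d², so S = 1365 W m⁻² × (1/9.96)² = 13.76 W m⁻².
Top-of-atmosphere balance: σT_e⁴ = S(1−α)/4 = 2.862 W m⁻² → T_e = 84.29 K.
T_s = (N+1)^(1/4)·T_e = 137.1 K.
Warming: T_s − T_e = 52.81 K.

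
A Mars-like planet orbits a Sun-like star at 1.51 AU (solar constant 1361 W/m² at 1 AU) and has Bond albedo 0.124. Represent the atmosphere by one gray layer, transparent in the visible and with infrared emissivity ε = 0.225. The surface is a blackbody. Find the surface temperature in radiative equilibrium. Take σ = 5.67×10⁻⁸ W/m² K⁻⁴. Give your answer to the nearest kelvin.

Flux at the orbit: S = 1361/(1.51)² = 596.9 W/m².
The planet radiates to space at T_e = [S(1−α)/(4σ)]^(1/4) = 219.1 K.
The surface balance (absorbed SW + ε·downward IR = σT_s⁴) with T_a⁴ = T_s⁴/2 reduces to T_s = T_e·[2/(2−ε)]^¼ = 225.8 K.

226 kelvin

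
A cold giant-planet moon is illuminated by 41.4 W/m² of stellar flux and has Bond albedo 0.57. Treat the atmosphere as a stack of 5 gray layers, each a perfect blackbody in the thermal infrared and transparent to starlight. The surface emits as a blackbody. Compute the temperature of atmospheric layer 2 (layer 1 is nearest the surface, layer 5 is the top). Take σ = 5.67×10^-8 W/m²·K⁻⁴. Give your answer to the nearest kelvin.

The effective emission temperature is T_e = [S(1−α)/(4σ)]^¼ = 94.13 K.
The net upward flux σT_e⁴ is constant between every pair of levels, so T_k⁴ = (N+1−k)T_e⁴.
T_2 = (4)^(1/4)·94.13 = 133.1 K.

133 kelvin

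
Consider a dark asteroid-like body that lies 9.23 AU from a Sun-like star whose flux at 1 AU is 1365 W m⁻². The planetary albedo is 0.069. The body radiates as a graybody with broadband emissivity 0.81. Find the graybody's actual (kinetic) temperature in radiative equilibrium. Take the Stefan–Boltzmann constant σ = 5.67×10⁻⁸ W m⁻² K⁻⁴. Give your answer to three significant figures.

94.9 kelvin

Irradiance scales as 1/d², so S = 1365 W m⁻² × (1/9.23)² = 16.02 W m⁻².
Absorbed flux (global mean): S(1−α)/4 = 16.02·0.931/4 = 3.729 W m⁻².
Radiative balance εσT⁴ = 3.729 gives T = [3.729/(0.81·σ)]^(1/4) = 94.93 K.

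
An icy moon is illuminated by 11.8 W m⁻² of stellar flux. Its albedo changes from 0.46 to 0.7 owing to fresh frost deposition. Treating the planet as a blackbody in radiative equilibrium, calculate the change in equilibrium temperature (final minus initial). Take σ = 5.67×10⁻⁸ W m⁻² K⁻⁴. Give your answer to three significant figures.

-9.95 K

Initial: T₁ = [S(1−0.46)/(4σ)]^(1/4) = 72.80 K.
Final:   T₂ = [S(1−0.7)/(4σ)]^(1/4) = 62.86 K.
Change: 62.86 − 72.80 = -9.949 K.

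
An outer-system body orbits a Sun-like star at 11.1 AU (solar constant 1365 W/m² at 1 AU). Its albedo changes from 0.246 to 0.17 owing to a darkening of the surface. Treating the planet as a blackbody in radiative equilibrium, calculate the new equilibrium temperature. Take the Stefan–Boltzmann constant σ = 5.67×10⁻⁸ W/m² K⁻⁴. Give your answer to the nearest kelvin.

By the inverse-square law, S = 1365/11.1² = 11.08 W/m².
New equilibrium: T₂ = [(1−0.17)·11.08/(4σ)]^(1/4) = 79.80 K.

80 kelvin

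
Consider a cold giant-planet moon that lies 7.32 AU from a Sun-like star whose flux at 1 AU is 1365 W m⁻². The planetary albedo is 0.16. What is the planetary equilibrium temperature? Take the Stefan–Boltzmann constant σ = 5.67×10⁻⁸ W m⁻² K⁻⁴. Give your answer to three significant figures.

By the inverse-square law, S = 1365/7.32² = 25.47 W m⁻².
The planet absorbs (1−α)S over its disc πR² and re-emits over 4πR², so the mean absorbed flux is (1−0.16)·25.47/4 = 5.350 W m⁻².
In equilibrium σT⁴ equals this, so T = 98.56 K.

98.6 kelvin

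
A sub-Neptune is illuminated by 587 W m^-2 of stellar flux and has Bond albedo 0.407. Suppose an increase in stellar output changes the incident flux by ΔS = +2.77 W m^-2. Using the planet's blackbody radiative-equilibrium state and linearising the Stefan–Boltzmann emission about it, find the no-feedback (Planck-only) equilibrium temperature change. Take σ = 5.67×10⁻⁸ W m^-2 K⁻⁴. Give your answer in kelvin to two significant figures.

0.23 K

Unperturbed T_e = [587.0·(1−0.407)/(4σ)]^¼ = 197.9 K.
ΔF = Δ[S(1−α)]/4 = (1−0.407)·+2.77/4 = 0.4107 W m^-2.
The Planck feedback parameter is 4σT_e³ = 1.759 W m^-2/K.
Hence the no-feedback warming is ΔF/(4σT_e³) = 0.234 K.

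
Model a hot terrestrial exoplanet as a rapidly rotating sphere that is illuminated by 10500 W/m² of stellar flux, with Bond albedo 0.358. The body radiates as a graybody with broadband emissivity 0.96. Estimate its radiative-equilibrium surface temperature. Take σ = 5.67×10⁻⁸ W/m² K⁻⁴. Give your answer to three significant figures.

419 K

The planet absorbs (1−α)S over its disc πR² and re-emits over 4πR², so the mean absorbed flux is (1−0.358)·10500/4 = 1685 W/m².
Radiative balance εσT⁴ = 1685 gives T = [1685/(0.96·σ)]^(1/4) = 419.5 K.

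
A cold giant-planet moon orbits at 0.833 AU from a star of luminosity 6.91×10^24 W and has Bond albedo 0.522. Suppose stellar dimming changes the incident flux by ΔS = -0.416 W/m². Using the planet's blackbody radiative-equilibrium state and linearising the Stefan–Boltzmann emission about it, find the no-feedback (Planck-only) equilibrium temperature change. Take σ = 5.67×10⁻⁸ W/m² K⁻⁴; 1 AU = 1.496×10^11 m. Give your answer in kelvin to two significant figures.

-0.27 kelvin

d = 0.833 × 1.496×10^11 m = 1.246×10^11 m.
S = L/(4πd²) = 35.41 W/m².
Unperturbed T_e = [35.41·(1−0.522)/(4σ)]^¼ = 92.94 K.
TOA radiative forcing: ΔF = (1−α)ΔS/4 = 0.478·(-0.416)/4 = -0.04971 W/m².
Planck response: λ_P = 4σT_e³ = 4·5.67×10⁻⁸·(92.94)³ = 0.1821 W/m²/K.
Hence the no-feedback warming is ΔF/(4σT_e³) = -0.273 K.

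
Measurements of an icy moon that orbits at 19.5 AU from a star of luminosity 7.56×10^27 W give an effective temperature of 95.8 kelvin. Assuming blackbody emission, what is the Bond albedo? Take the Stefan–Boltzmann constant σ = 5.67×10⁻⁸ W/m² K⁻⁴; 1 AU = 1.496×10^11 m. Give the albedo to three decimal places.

0.730

Orbital distance: d = 19.5 AU = 2.917×10^12 m.
S = L/(4πd²) = 70.69 W/m².
From σT⁴ = S(1−α)/4 we invert for α: 1−α = 4σT⁴/S.
4σT⁴ = 4·5.67×10⁻⁸·(95.8)⁴ = 19.10 W/m².
1−α = 19.10/70.69 = 0.2702, so α = 0.7298.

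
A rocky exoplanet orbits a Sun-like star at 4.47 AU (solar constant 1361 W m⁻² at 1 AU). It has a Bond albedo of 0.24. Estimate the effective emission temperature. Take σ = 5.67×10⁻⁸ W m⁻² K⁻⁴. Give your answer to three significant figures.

123 K

Irradiance scales as 1/d², so S = 1361 W m⁻² × (1/4.47)² = 68.12 W m⁻².
Absorbed flux (global mean): S(1−α)/4 = 68.12·0.76/4 = 12.94 W m⁻².
Balancing against σT⁴: T = (12.94/5.67×10⁻⁸)^(1/4) = 122.9 K.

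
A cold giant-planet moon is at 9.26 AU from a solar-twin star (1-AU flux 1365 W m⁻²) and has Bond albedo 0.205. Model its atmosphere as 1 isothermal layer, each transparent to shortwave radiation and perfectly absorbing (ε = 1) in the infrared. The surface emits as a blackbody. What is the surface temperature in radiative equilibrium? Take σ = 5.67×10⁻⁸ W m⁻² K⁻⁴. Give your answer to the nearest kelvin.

103 K

Flux at the orbit: S = 1365/(9.26)² = 15.92 W m⁻².
OLR = S(1−α)/4 = 3.164 W m⁻²; the top layer radiates at T_e = 86.43 K.
With N = 1 opaque layers, T_s = (N+1)^(1/4)·T_e = 2^(1/4)·86.43 = 102.8 K.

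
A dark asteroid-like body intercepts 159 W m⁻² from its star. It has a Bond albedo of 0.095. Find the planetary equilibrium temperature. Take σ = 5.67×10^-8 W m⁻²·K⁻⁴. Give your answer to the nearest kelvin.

Absorbed flux (global mean): S(1−α)/4 = 159.0·0.905/4 = 35.97 W m⁻².
Set σT⁴ = 35.97 → T = (35.97/σ)^(1/4) = 158.7 K.

159 kelvin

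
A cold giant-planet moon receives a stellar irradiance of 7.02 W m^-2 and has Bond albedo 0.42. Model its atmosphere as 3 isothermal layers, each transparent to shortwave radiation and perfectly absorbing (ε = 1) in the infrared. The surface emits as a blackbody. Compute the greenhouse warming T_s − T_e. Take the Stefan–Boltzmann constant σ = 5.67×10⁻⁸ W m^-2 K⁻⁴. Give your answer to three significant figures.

27.0 K

The effective emission temperature is T_e = [S(1−α)/(4σ)]^¼ = 65.09 K.
Surface: T_s = (4)^¼·T_e = 92.05 K.
So the greenhouse effect raises the surface by 92.05 − 65.09 = 26.96 K.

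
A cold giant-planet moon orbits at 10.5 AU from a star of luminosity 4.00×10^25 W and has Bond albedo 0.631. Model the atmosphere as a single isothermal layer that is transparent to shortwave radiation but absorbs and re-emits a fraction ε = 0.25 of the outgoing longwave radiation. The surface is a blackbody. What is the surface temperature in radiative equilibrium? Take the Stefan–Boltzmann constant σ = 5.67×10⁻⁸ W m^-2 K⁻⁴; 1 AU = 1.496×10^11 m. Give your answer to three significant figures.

Orbital distance: d = 10.5 AU = 1.571×10^12 m.
S = L/(4πd²) = 1.290 W m^-2.
Effective emission temperature (TOA balance): σT_e⁴ = S(1−α)/4 = 0.1190 W m^-2 → T_e = 38.06 K.
Surface balance with a leaky layer gives σT_s⁴ = σT_e⁴·2/(2−ε), so T_s = T_e·[2/(2−0.25)]^(1/4) = 39.35 K.

39.4 K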